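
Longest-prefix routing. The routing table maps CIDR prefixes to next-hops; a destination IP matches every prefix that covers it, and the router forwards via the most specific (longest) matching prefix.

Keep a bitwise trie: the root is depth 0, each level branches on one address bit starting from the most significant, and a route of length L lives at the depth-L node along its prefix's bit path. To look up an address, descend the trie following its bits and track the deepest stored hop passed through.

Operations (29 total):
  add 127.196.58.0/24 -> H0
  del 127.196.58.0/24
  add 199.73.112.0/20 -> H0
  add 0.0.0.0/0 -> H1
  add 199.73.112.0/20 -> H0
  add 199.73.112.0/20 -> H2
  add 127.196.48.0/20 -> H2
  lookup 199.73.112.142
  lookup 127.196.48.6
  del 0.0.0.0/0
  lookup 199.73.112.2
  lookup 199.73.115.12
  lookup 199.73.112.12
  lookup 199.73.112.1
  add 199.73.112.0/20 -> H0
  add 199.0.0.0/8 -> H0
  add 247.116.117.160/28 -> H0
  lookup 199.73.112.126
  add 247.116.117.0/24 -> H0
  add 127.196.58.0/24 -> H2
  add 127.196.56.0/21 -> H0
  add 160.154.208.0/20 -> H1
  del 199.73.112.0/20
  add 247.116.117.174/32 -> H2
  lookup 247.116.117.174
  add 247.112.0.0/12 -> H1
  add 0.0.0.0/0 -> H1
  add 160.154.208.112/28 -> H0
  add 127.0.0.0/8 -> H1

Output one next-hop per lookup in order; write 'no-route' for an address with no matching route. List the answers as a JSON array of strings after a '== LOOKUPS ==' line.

Trace:
  + 127.196.58.0/24 (H0) depth=24
  - 127.196.58.0/24 clear@24
  + 199.73.112.0/20 (H0) depth=20
  + 0.0.0.0/0 (H1) depth=0
  + 199.73.112.0/20 (H0) depth=20
  + 199.73.112.0/20 (H2) depth=20
  + 127.196.48.0/20 (H2) depth=20
  lookup 199.73.112.142: bits 11000111010010010111 walk d0:H1→d1:-→d2:-→d3:-→d4:-→d5:-→d6:-→d7:-→d8:-→d9:-→d10:-→d11:-→d12:-→d13:-→d14:-→d15:-→d16:-→d17:-→d18:-→d19:-→d20:H2 -> H2
  lookup 127.196.48.6: bits 01111111110001000011 walk d0:H1→d1:-→d2:-→d3:-→d4:-→d5:-→d6:-→d7:-→d8:-→d9:-→d10:-→d11:-→d12:-→d13:-→d14:-→d15:-→d16:-→d17:-→d18:-→d19:-→d20:H2 -> H2
  - 0.0.0.0/0 clear@0
  lookup 199.73.112.2: bits 11000111010010010111 walk d0:-→d1:-→d2:-→d3:-→d4:-→d5:-→d6:-→d7:-→d8:-→d9:-→d10:-→d11:-→d12:-→d13:-→d14:-→d15:-→d16:-→d17:-→d18:-→d19:-→d20:H2 -> H2
  lookup 199.73.115.12: bits 11000111010010010111 walk d0:-→d1:-→d2:-→d3:-→d4:-→d5:-→d6:-→d7:-→d8:-→d9:-→d10:-→d11:-→d12:-→d13:-→d14:-→d15:-→d16:-→d17:-→d18:-→d19:-→d20:H2 -> H2
  lookup 199.73.112.12: bits 11000111010010010111 walk d0:-→d1:-→d2:-→d3:-→d4:-→d5:-→d6:-→d7:-→d8:-→d9:-→d10:-→d11:-→d12:-→d13:-→d14:-→d15:-→d16:-→d17:-→d18:-→d19:-→d20:H2 -> H2
  lookup 199.73.112.1: bits 11000111010010010111 walk d0:-→d1:-→d2:-→d3:-→d4:-→d5:-→d6:-→d7:-→d8:-→d9:-→d10:-→d11:-→d12:-→d13:-→d14:-→d15:-→d16:-→d17:-→d18:-→d19:-→d20:H2 -> H2
  + 199.73.112.0/20 (H0) depth=20
  + 199.0.0.0/8 (H0) depth=8
  + 247.116.117.160/28 (H0) depth=28
  lookup 199.73.112.126: bits 11000111010010010111 walk d0:-→d1:-→d2:-→d3:-→d4:-→d5:-→d6:-→d7:-→d8:H0→d9:-→d10:-→d11:-→d12:-→d13:-→d14:-→d15:-→d16:-→d17:-→d18:-→d19:-→d20:H0 -> H0
  + 247.116.117.0/24 (H0) depth=24
  + 127.196.58.0/24 (H2) depth=24
  + 127.196.56.0/21 (H0) depth=21
  + 160.154.208.0/20 (H1) depth=20
  - 199.73.112.0/20 clear@20
  + 247.116.117.174/32 (H2) depth=32
  lookup 247.116.117.174: bits 11110111011101000111010110101110 walk d0:-→d1:-→d2:-→d3:-→d4:-→d5:-→d6:-→d7:-→d8:-→d9:-→d10:-→d11:-→d12:-→d13:-→d14:-→d15:-→d16:-→d17:-→d18:-→d19:-→d20:-→d21:-→d22:-→d23:-→d24:H0→d25:-→d26:-→d27:-→d28:H0→d29:-→d30:-→d31:-→d32:H2 -> H2
  + 247.112.0.0/12 (H1) depth=12
  + 0.0.0.0/0 (H1) depth=0
  + 160.154.208.112/28 (H0) depth=28
  + 127.0.0.0/8 (H1) depth=8

== LOOKUPS ==
["H2","H2","H2","H2","H2","H2","H0","H2"]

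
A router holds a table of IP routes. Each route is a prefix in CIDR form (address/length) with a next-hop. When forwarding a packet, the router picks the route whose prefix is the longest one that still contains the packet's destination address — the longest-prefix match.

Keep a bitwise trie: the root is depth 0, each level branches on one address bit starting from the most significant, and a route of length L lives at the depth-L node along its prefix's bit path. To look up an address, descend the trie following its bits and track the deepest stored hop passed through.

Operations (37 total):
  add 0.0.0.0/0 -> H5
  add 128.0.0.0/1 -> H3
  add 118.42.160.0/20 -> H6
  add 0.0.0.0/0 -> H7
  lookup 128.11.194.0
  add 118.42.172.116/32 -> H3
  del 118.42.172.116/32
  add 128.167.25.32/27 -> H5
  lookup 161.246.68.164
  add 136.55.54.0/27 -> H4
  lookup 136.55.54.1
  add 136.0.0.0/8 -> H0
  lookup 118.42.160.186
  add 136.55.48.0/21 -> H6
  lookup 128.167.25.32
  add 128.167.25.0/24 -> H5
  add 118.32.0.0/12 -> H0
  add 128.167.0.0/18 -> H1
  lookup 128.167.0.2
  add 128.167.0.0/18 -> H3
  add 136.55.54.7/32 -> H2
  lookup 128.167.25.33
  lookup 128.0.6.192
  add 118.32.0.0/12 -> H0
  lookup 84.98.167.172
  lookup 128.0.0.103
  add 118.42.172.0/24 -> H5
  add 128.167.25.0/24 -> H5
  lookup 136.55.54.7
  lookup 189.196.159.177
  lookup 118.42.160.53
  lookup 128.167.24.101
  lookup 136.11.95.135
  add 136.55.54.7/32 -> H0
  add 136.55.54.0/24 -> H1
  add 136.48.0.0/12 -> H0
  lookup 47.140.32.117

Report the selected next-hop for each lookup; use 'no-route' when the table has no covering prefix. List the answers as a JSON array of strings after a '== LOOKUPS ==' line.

Process each operation:
  + 0.0.0.0/0 (H5) depth=0
  + 128.0.0.0/1 (H3) depth=1
  + 118.42.160.0/20 (H6) depth=20
  + 0.0.0.0/0 (H7) depth=0
  ? 128.11.194.0  path d0:H7→d1:H3  best=H3
  + 118.42.172.116/32 (H3) depth=32
  - 118.42.172.116/32 clear@32
  + 128.167.25.32/27 (H5) depth=27
  ? 161.246.68.164  path d0:H7→d1:H3→d2:-  best=H3
  + 136.55.54.0/27 (H4) depth=27
  ? 136.55.54.1  path d0:H7→d1:H3→d2:-→d3:-→d4:-→d5:-→d6:-→d7:-→d8:-→d9:-→d10:-→d11:-→d12:-→d13:-→d14:-→d15:-→d16:-→d17:-→d18:-→d19:-→d20:-→d21:-→d22:-→d23:-→d24:-→d25:-→d26:-→d27:H4  best=H4
  + 136.0.0.0/8 (H0) depth=8
  ? 118.42.160.186  path d0:H7→d1:-→d2:-→d3:-→d4:-→d5:-→d6:-→d7:-→d8:-→d9:-→d10:-→d11:-→d12:-→d13:-→d14:-→d15:-→d16:-→d17:-→d18:-→d19:-→d20:H6  best=H6
  + 136.55.48.0/21 (H6) depth=21
  ? 128.167.25.32  path d0:H7→d1:H3→d2:-→d3:-→d4:-→d5:-→d6:-→d7:-→d8:-→d9:-→d10:-→d11:-→d12:-→d13:-→d14:-→d15:-→d16:-→d17:-→d18:-→d19:-→d20:-→d21:-→d22:-→d23:-→d24:-→d25:-→d26:-→d27:H5  best=H5
  + 128.167.25.0/24 (H5) depth=24
  + 118.32.0.0/12 (H0) depth=12
  + 128.167.0.0/18 (H1) depth=18
  ? 128.167.0.2  path d0:H7→d1:H3→d2:-→d3:-→d4:-→d5:-→d6:-→d7:-→d8:-→d9:-→d10:-→d11:-→d12:-→d13:-→d14:-→d15:-→d16:-→d17:-→d18:H1→d19:-  best=H1
  + 128.167.0.0/18 (H3) depth=18
  + 136.55.54.7/32 (H2) depth=32
  ? 128.167.25.33  path d0:H7→d1:H3→d2:-→d3:-→d4:-→d5:-→d6:-→d7:-→d8:-→d9:-→d10:-→d11:-→d12:-→d13:-→d14:-→d15:-→d16:-→d17:-→d18:H3→d19:-→d20:-→d21:-→d22:-→d23:-→d24:H5→d25:-→d26:-→d27:H5  best=H5
  ? 128.0.6.192  path d0:H7→d1:H3→d2:-→d3:-→d4:-→d5:-→d6:-→d7:-→d8:-  best=H3
  + 118.32.0.0/12 (H0) depth=12
  ? 84.98.167.172  path d0:H7→d1:-→d2:-  best=H7
  ? 128.0.0.103  path d0:H7→d1:H3→d2:-→d3:-→d4:-→d5:-→d6:-→d7:-→d8:-  best=H3
  + 118.42.172.0/24 (H5) depth=24
  + 128.167.25.0/24 (H5) depth=24
  ? 136.55.54.7  path d0:H7→d1:H3→d2:-→d3:-→d4:-→d5:-→d6:-→d7:-→d8:H0→d9:-→d10:-→d11:-→d12:-→d13:-→d14:-→d15:-→d16:-→d17:-→d18:-→d19:-→d20:-→d21:H6→d22:-→d23:-→d24:-→d25:-→d26:-→d27:H4→d28:-→d29:-→d30:-→d31:-→d32:H2  best=H2
  ? 189.196.159.177  path d0:H7→d1:H3→d2:-  best=H3
  ? 118.42.160.53  path d0:H7→d1:-→d2:-→d3:-→d4:-→d5:-→d6:-→d7:-→d8:-→d9:-→d10:-→d11:-→d12:H0→d13:-→d14:-→d15:-→d16:-→d17:-→d18:-→d19:-→d20:H6  best=H6
  ? 128.167.24.101  path d0:H7→d1:H3→d2:-→d3:-→d4:-→d5:-→d6:-→d7:-→d8:-→d9:-→d10:-→d11:-→d12:-→d13:-→d14:-→d15:-→d16:-→d17:-→d18:H3→d19:-→d20:-→d21:-→d22:-→d23:-  best=H3
  ? 136.11.95.135  path d0:H7→d1:H3→d2:-→d3:-→d4:-→d5:-→d6:-→d7:-→d8:H0→d9:-→d10:-  best=H0
  + 136.55.54.7/32 (H0) depth=32
  + 136.55.54.0/24 (H1) depth=24
  + 136.48.0.0/12 (H0) depth=12
  ? 47.140.32.117  path d0:H7→d1:-  best=H7

== LOOKUPS ==
["H3","H3","H4","H6","H5","H1","H5","H3","H7","H3","H2","H3","H6","H3","H0","H7"]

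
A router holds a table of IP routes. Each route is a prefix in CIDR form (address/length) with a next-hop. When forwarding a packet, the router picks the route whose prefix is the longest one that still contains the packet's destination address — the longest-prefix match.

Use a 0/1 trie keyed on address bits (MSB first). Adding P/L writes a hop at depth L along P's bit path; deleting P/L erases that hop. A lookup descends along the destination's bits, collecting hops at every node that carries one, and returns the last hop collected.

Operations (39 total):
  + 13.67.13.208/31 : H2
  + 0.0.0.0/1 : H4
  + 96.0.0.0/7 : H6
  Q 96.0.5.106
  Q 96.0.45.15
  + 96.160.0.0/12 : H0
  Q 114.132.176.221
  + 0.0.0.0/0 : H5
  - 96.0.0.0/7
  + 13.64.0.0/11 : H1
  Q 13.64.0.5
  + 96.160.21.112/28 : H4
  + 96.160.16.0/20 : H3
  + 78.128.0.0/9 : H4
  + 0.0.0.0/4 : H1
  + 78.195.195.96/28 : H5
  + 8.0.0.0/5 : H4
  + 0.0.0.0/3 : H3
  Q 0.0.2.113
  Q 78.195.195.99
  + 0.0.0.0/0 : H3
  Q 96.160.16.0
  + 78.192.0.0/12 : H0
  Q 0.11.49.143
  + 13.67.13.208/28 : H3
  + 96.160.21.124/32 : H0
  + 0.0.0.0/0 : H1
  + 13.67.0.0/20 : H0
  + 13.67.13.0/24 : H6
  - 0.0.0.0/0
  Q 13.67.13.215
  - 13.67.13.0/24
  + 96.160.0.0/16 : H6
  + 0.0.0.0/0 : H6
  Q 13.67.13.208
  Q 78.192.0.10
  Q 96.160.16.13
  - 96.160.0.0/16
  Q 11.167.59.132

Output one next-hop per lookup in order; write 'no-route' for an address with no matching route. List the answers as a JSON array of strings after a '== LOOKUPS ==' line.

Apply in order:
  add 13.67.13.208/31 -> H2 at depth 31
  add 0.0.0.0/1 -> H4 at depth 1
  add 96.0.0.0/7 -> H6 at depth 7
  ? 96.0.5.106  path d0:-→d1:H4→d2:-→d3:-→d4:-→d5:-→d6:-→d7:H6  best=H6
  ? 96.0.45.15  path d0:-→d1:H4→d2:-→d3:-→d4:-→d5:-→d6:-→d7:H6  best=H6
  add 96.160.0.0/12 -> H0 at depth 12
  ? 114.132.176.221  path d0:-→d1:H4→d2:-→d3:-  best=H4
  add 0.0.0.0/0 -> H5 at depth 0
  - 96.0.0.0/7 clear@7
  add 13.64.0.0/11 -> H1 at depth 11
  ? 13.64.0.5  path d0:H5→d1:H4→d2:-→d3:-→d4:-→d5:-→d6:-→d7:-→d8:-→d9:-→d10:-→d11:H1→d12:-→d13:-→d14:-  best=H1
  add 96.160.21.112/28 -> H4 at depth 28
  add 96.160.16.0/20 -> H3 at depth 20
  add 78.128.0.0/9 -> H4 at depth 9
  add 0.0.0.0/4 -> H1 at depth 4
  add 78.195.195.96/28 -> H5 at depth 28
  add 8.0.0.0/5 -> H4 at depth 5
  add 0.0.0.0/3 -> H3 at depth 3
  ? 0.0.2.113  path d0:H5→d1:H4→d2:-→d3:H3→d4:H1  best=H1
  ? 78.195.195.99  path d0:H5→d1:H4→d2:-→d3:-→d4:-→d5:-→d6:-→d7:-→d8:-→d9:H4→d10:-→d11:-→d12:-→d13:-→d14:-→d15:-→d16:-→d17:-→d18:-→d19:-→d20:-→d21:-→d22:-→d23:-→d24:-→d25:-→d26:-→d27:-→d28:H5  best=H5
  add 0.0.0.0/0 -> H3 at depth 0
  ? 96.160.16.0  path d0:H3→d1:H4→d2:-→d3:-→d4:-→d5:-→d6:-→d7:-→d8:-→d9:-→d10:-→d11:-→d12:H0→d13:-→d14:-→d15:-→d16:-→d17:-→d18:-→d19:-→d20:H3→d21:-  best=H3
  add 78.192.0.0/12 -> H0 at depth 12
  ? 0.11.49.143  path d0:H3→d1:H4→d2:-→d3:H3→d4:H1  best=H1
  add 13.67.13.208/28 -> H3 at depth 28
  add 96.160.21.124/32 -> H0 at depth 32
  add 0.0.0.0/0 -> H1 at depth 0
  add 13.67.0.0/20 -> H0 at depth 20
  add 13.67.13.0/24 -> H6 at depth 24
  - 0.0.0.0/0 clear@0
  ? 13.67.13.215  path d0:-→d1:H4→d2:-→d3:H3→d4:H1→d5:H4→d6:-→d7:-→d8:-→d9:-→d10:-→d11:H1→d12:-→d13:-→d14:-→d15:-→d16:-→d17:-→d18:-→d19:-→d20:H0→d21:-→d22:-→d23:-→d24:H6→d25:-→d26:-→d27:-→d28:H3→d29:-  best=H3
  - 13.67.13.0/24 clear@24
  add 96.160.0.0/16 -> H6 at depth 16
  add 0.0.0.0/0 -> H6 at depth 0
  ? 13.67.13.208  path d0:H6→d1:H4→d2:-→d3:H3→d4:H1→d5:H4→d6:-→d7:-→d8:-→d9:-→d10:-→d11:H1→d12:-→d13:-→d14:-→d15:-→d16:-→d17:-→d18:-→d19:-→d20:H0→d21:-→d22:-→d23:-→d24:-→d25:-→d26:-→d27:-→d28:H3→d29:-→d30:-→d31:H2  best=H2
  ? 78.192.0.10  path d0:H6→d1:H4→d2:-→d3:-→d4:-→d5:-→d6:-→d7:-→d8:-→d9:H4→d10:-→d11:-→d12:H0→d13:-→d14:-  best=H0
  ? 96.160.16.13  path d0:H6→d1:H4→d2:-→d3:-→d4:-→d5:-→d6:-→d7:-→d8:-→d9:-→d10:-→d11:-→d12:H0→d13:-→d14:-→d15:-→d16:H6→d17:-→d18:-→d19:-→d20:H3→d21:-  best=H3
  - 96.160.0.0/16 clear@16
  ? 11.167.59.132  path d0:H6→d1:H4→d2:-→d3:H3→d4:H1→d5:H4  best=H4

== LOOKUPS ==
["H6","H6","H4","H1","H1","H5","H3","H1","H3","H2","H0","H3","H4"]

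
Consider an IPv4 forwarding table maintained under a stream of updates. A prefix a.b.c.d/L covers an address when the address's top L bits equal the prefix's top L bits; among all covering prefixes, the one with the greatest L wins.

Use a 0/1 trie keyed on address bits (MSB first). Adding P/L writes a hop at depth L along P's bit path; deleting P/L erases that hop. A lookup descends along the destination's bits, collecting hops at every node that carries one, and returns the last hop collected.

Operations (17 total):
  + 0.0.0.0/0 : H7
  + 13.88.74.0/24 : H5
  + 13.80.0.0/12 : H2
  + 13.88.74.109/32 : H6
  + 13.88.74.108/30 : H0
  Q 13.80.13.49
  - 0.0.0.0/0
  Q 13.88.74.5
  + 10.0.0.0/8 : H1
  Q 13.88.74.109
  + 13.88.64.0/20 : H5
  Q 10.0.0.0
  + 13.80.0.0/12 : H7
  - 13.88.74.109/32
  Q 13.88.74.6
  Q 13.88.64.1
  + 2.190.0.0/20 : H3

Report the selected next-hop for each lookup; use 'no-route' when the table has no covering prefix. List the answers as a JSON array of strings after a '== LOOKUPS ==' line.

Process each operation:
  add 0.0.0.0/0 -> H7 at depth 0
  add 13.88.74.0/24 -> H5 at depth 24
  add 13.80.0.0/12 -> H2 at depth 12
  add 13.88.74.109/32 -> H6 at depth 32
  add 13.88.74.108/30 -> H0 at depth 30
  Q 13.80.13.49: descend 000011010101 ; hops seen [H7,H2] ; pick H2
  del 0.0.0.0/0 (clear depth 0)
  Q 13.88.74.5: descend 0000110101011000010010100 ; hops seen [H2,H5] ; pick H5
  add 10.0.0.0/8 -> H1 at depth 8
  Q 13.88.74.109: descend 00001101010110000100101001101101 ; hops seen [H2,H5,H0,H6] ; pick H6
  add 13.88.64.0/20 -> H5 at depth 20
  Q 10.0.0.0: descend 00001010 ; hops seen [H1] ; pick H1
  add 13.80.0.0/12 -> H7 at depth 12
  del 13.88.74.109/32 (clear depth 32)
  Q 13.88.74.6: descend 0000110101011000010010100 ; hops seen [H7,H5,H5] ; pick H5
  Q 13.88.64.1: descend 00001101010110000100 ; hops seen [H7,H5] ; pick H5
  add 2.190.0.0/20 -> H3 at depth 20

== LOOKUPS ==
["H2","H5","H6","H1","H5","H5"]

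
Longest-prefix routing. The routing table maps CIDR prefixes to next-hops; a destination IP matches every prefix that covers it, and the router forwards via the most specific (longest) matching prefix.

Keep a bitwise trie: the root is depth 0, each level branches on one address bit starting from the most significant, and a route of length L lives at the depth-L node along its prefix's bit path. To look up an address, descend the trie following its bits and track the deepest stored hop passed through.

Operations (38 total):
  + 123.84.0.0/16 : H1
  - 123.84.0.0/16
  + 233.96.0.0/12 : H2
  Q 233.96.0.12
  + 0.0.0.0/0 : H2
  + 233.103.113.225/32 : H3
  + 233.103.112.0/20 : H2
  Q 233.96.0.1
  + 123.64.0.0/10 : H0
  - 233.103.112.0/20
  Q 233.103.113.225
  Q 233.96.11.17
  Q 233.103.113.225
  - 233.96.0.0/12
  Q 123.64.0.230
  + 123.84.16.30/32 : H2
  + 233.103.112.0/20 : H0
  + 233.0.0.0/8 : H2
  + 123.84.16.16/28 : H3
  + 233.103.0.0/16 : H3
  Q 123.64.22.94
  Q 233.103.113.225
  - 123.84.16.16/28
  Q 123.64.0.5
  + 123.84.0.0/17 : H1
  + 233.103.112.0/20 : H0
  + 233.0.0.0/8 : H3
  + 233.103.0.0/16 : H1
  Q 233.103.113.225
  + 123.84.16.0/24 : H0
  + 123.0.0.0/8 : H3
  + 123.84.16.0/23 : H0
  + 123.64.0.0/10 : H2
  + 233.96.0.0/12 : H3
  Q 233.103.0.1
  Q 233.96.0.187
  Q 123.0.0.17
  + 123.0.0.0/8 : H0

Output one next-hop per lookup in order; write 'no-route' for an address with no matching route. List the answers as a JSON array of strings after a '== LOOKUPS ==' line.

Apply in order:
  add 123.84.0.0/16 -> H1 at depth 16
  - 123.84.0.0/16 clear@16
  add 233.96.0.0/12 -> H2 at depth 12
  lookup 233.96.0.12: bits 111010010110 walk d0:-→d1:-→d2:-→d3:-→d4:-→d5:-→d6:-→d7:-→d8:-→d9:-→d10:-→d11:-→d12:H2 -> H2
  add 0.0.0.0/0 -> H2 at depth 0
  add 233.103.113.225/32 -> H3 at depth 32
  add 233.103.112.0/20 -> H2 at depth 20
  lookup 233.96.0.1: bits 1110100101100 walk d0:H2→d1:-→d2:-→d3:-→d4:-→d5:-→d6:-→d7:-→d8:-→d9:-→d10:-→d11:-→d12:H2→d13:- -> H2
  add 123.64.0.0/10 -> H0 at depth 10
  - 233.103.112.0/20 clear@20
  lookup 233.103.113.225: bits 11101001011001110111000111100001 walk d0:H2→d1:-→d2:-→d3:-→d4:-→d5:-→d6:-→d7:-→d8:-→d9:-→d10:-→d11:-→d12:H2→d13:-→d14:-→d15:-→d16:-→d17:-→d18:-→d19:-→d20:-→d21:-→d22:-→d23:-→d24:-→d25:-→d26:-→d27:-→d28:-→d29:-→d30:-→d31:-→d32:H3 -> H3
  lookup 233.96.11.17: bits 1110100101100 walk d0:H2→d1:-→d2:-→d3:-→d4:-→d5:-→d6:-→d7:-→d8:-→d9:-→d10:-→d11:-→d12:H2→d13:- -> H2
  lookup 233.103.113.225: bits 11101001011001110111000111100001 walk d0:H2→d1:-→d2:-→d3:-→d4:-→d5:-→d6:-→d7:-→d8:-→d9:-→d10:-→d11:-→d12:H2→d13:-→d14:-→d15:-→d16:-→d17:-→d18:-→d19:-→d20:-→d21:-→d22:-→d23:-→d24:-→d25:-→d26:-→d27:-→d28:-→d29:-→d30:-→d31:-→d32:H3 -> H3
  - 233.96.0.0/12 clear@12
  lookup 123.64.0.230: bits 01111011010 walk d0:H2→d1:-→d2:-→d3:-→d4:-→d5:-→d6:-→d7:-→d8:-→d9:-→d10:H0→d11:- -> H0
  add 123.84.16.30/32 -> H2 at depth 32
  add 233.103.112.0/20 -> H0 at depth 20
  add 233.0.0.0/8 -> H2 at depth 8
  add 123.84.16.16/28 -> H3 at depth 28
  add 233.103.0.0/16 -> H3 at depth 16
  lookup 123.64.22.94: bits 01111011010 walk d0:H2→d1:-→d2:-→d3:-→d4:-→d5:-→d6:-→d7:-→d8:-→d9:-→d10:H0→d11:- -> H0
  lookup 233.103.113.225: bits 11101001011001110111000111100001 walk d0:H2→d1:-→d2:-→d3:-→d4:-→d5:-→d6:-→d7:-→d8:H2→d9:-→d10:-→d11:-→d12:-→d13:-→d14:-→d15:-→d16:H3→d17:-→d18:-→d19:-→d20:H0→d21:-→d22:-→d23:-→d24:-→d25:-→d26:-→d27:-→d28:-→d29:-→d30:-→d31:-→d32:H3 -> H3
  - 123.84.16.16/28 clear@28
  lookup 123.64.0.5: bits 01111011010 walk d0:H2→d1:-→d2:-→d3:-→d4:-→d5:-→d6:-→d7:-→d8:-→d9:-→d10:H0→d11:- -> H0
  add 123.84.0.0/17 -> H1 at depth 17
  add 233.103.112.0/20 -> H0 at depth 20
  add 233.0.0.0/8 -> H3 at depth 8
  add 233.103.0.0/16 -> H1 at depth 16
  lookup 233.103.113.225: bits 11101001011001110111000111100001 walk d0:H2→d1:-→d2:-→d3:-→d4:-→d5:-→d6:-→d7:-→d8:H3→d9:-→d10:-→d11:-→d12:-→d13:-→d14:-→d15:-→d16:H1→d17:-→d18:-→d19:-→d20:H0→d21:-→d22:-→d23:-→d24:-→d25:-→d26:-→d27:-→d28:-→d29:-→d30:-→d31:-→d32:H3 -> H3
  add 123.84.16.0/24 -> H0 at depth 24
  add 123.0.0.0/8 -> H3 at depth 8
  add 123.84.16.0/23 -> H0 at depth 23
  add 123.64.0.0/10 -> H2 at depth 10
  add 233.96.0.0/12 -> H3 at depth 12
  lookup 233.103.0.1: bits 11101001011001110 walk d0:H2→d1:-→d2:-→d3:-→d4:-→d5:-→d6:-→d7:-→d8:H3→d9:-→d10:-→d11:-→d12:H3→d13:-→d14:-→d15:-→d16:H1→d17:- -> H1
  lookup 233.96.0.187: bits 1110100101100 walk d0:H2→d1:-→d2:-→d3:-→d4:-→d5:-→d6:-→d7:-→d8:H3→d9:-→d10:-→d11:-→d12:H3→d13:- -> H3
  lookup 123.0.0.17: bits 011110110 walk d0:H2→d1:-→d2:-→d3:-→d4:-→d5:-→d6:-→d7:-→d8:H3→d9:- -> H3
  add 123.0.0.0/8 -> H0 at depth 8

== LOOKUPS ==
["H2","H2","H3","H2","H3","H0","H0","H3","H0","H3","H1","H3","H3"]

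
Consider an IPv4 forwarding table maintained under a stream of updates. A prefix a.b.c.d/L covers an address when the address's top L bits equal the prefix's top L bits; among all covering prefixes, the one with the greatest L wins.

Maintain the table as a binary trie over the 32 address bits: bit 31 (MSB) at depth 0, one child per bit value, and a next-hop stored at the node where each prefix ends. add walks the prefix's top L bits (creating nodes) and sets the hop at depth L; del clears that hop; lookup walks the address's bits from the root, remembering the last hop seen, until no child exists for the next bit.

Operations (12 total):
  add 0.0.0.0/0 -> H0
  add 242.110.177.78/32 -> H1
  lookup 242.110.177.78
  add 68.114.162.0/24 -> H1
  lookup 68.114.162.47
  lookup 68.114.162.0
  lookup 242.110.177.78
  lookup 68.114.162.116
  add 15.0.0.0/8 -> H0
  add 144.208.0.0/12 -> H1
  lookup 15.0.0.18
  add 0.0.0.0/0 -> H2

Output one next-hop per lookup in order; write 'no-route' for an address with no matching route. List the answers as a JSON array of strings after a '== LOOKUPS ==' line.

Apply in order:
  add 0.0.0.0/0 -> H0 at depth 0
  add 242.110.177.78/32 -> H1 at depth 32
  Q 242.110.177.78: descend 11110010011011101011000101001110 ; hops seen [H0,H1] ; pick H1
  add 68.114.162.0/24 -> H1 at depth 24
  Q 68.114.162.47: descend 010001000111001010100010 ; hops seen [H0,H1] ; pick H1
  Q 68.114.162.0: descend 010001000111001010100010 ; hops seen [H0,H1] ; pick H1
  Q 242.110.177.78: descend 11110010011011101011000101001110 ; hops seen [H0,H1] ; pick H1
  Q 68.114.162.116: descend 010001000111001010100010 ; hops seen [H0,H1] ; pick H1
  add 15.0.0.0/8 -> H0 at depth 8
  add 144.208.0.0/12 -> H1 at depth 12
  Q 15.0.0.18: descend 00001111 ; hops seen [H0,H0] ; pick H0
  add 0.0.0.0/0 -> H2 at depth 0

== LOOKUPS ==
["H1","H1","H1","H1","H1","H0"]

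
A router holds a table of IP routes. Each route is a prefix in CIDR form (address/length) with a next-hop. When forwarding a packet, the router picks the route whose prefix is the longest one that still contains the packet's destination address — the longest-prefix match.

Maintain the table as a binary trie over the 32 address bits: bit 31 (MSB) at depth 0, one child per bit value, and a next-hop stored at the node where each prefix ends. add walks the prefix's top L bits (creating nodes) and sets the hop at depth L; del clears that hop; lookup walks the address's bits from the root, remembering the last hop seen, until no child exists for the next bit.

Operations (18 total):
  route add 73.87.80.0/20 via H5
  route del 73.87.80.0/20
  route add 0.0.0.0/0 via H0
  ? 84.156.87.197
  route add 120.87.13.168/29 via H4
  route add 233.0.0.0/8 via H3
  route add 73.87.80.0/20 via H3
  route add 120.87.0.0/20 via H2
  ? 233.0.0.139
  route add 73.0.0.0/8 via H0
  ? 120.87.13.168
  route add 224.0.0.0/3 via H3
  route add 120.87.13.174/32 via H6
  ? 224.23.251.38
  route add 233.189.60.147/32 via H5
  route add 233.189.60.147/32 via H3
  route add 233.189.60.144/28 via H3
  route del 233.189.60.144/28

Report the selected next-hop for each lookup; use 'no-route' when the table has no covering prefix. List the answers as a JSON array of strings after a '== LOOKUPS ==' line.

Apply in order:
  add 73.87.80.0/20 -> H5 at depth 20
  - 73.87.80.0/20 clear@20
  add 0.0.0.0/0 -> H0 at depth 0
  ? 84.156.87.197  path d0:H0→d1:-→d2:-→d3:-  best=H0
  add 120.87.13.168/29 -> H4 at depth 29
  add 233.0.0.0/8 -> H3 at depth 8
  add 73.87.80.0/20 -> H3 at depth 20
  add 120.87.0.0/20 -> H2 at depth 20
  ? 233.0.0.139  path d0:H0→d1:-→d2:-→d3:-→d4:-→d5:-→d6:-→d7:-→d8:H3  best=H3
  add 73.0.0.0/8 -> H0 at depth 8
  ? 120.87.13.168  path d0:H0→d1:-→d2:-→d3:-→d4:-→d5:-→d6:-→d7:-→d8:-→d9:-→d10:-→d11:-→d12:-→d13:-→d14:-→d15:-→d16:-→d17:-→d18:-→d19:-→d20:H2→d21:-→d22:-→d23:-→d24:-→d25:-→d26:-→d27:-→d28:-→d29:H4  best=H4
  add 224.0.0.0/3 -> H3 at depth 3
  add 120.87.13.174/32 -> H6 at depth 32
  ? 224.23.251.38  path d0:H0→d1:-→d2:-→d3:H3→d4:-  best=H3
  add 233.189.60.147/32 -> H5 at depth 32
  add 233.189.60.147/32 -> H3 at depth 32
  add 233.189.60.144/28 -> H3 at depth 28
  - 233.189.60.144/28 clear@28

== LOOKUPS ==
["H0","H3","H4","H3"]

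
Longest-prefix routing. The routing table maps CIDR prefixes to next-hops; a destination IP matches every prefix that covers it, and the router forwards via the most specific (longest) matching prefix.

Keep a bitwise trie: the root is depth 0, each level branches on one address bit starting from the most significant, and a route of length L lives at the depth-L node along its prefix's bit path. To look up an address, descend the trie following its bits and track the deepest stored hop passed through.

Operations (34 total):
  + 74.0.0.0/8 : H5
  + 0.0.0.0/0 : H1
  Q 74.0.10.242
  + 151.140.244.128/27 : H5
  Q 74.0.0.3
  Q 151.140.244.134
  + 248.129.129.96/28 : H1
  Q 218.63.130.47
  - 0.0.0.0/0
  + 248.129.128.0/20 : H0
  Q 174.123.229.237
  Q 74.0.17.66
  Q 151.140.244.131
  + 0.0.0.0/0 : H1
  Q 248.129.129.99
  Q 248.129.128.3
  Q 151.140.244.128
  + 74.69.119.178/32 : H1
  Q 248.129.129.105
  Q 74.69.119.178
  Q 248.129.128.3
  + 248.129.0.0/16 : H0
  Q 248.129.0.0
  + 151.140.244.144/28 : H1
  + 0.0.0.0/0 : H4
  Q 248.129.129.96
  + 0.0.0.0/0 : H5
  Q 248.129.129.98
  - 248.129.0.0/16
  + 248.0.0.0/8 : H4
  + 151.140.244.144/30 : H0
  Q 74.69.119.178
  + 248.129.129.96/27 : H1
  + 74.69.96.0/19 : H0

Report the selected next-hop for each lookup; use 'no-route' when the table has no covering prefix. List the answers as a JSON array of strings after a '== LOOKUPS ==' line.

Process each operation:
  + 74.0.0.0/8 (H5) depth=8
  + 0.0.0.0/0 (H1) depth=0
  lookup 74.0.10.242: bits 01001010 walk d0:H1→d1:-→d2:-→d3:-→d4:-→d5:-→d6:-→d7:-→d8:H5 -> H5
  + 151.140.244.128/27 (H5) depth=27
  lookup 74.0.0.3: bits 01001010 walk d0:H1→d1:-→d2:-→d3:-→d4:-→d5:-→d6:-→d7:-→d8:H5 -> H5
  lookup 151.140.244.134: bits 100101111000110011110100100 walk d0:H1→d1:-→d2:-→d3:-→d4:-→d5:-→d6:-→d7:-→d8:-→d9:-→d10:-→d11:-→d12:-→d13:-→d14:-→d15:-→d16:-→d17:-→d18:-→d19:-→d20:-→d21:-→d22:-→d23:-→d24:-→d25:-→d26:-→d27:H5 -> H5
  + 248.129.129.96/28 (H1) depth=28
  lookup 218.63.130.47: bits 11 walk d0:H1→d1:-→d2:- -> H1
  - 0.0.0.0/0 clear@0
  + 248.129.128.0/20 (H0) depth=20
  lookup 174.123.229.237: bits 10 walk d0:-→d1:-→d2:- -> no-route
  lookup 74.0.17.66: bits 01001010 walk d0:-→d1:-→d2:-→d3:-→d4:-→d5:-→d6:-→d7:-→d8:H5 -> H5
  lookup 151.140.244.131: bits 100101111000110011110100100 walk d0:-→d1:-→d2:-→d3:-→d4:-→d5:-→d6:-→d7:-→d8:-→d9:-→d10:-→d11:-→d12:-→d13:-→d14:-→d15:-→d16:-→d17:-→d18:-→d19:-→d20:-→d21:-→d22:-→d23:-→d24:-→d25:-→d26:-→d27:H5 -> H5
  + 0.0.0.0/0 (H1) depth=0
  lookup 248.129.129.99: bits 1111100010000001100000010110 walk d0:H1→d1:-→d2:-→d3:-→d4:-→d5:-→d6:-→d7:-→d8:-→d9:-→d10:-→d11:-→d12:-→d13:-→d14:-→d15:-→d16:-→d17:-→d18:-→d19:-→d20:H0→d21:-→d22:-→d23:-→d24:-→d25:-→d26:-→d27:-→d28:H1 -> H1
  lookup 248.129.128.3: bits 11111000100000011000000 walk d0:H1→d1:-→d2:-→d3:-→d4:-→d5:-→d6:-→d7:-→d8:-→d9:-→d10:-→d11:-→d12:-→d13:-→d14:-→d15:-→d16:-→d17:-→d18:-→d19:-→d20:H0→d21:-→d22:-→d23:- -> H0
  lookup 151.140.244.128: bits 100101111000110011110100100 walk d0:H1→d1:-→d2:-→d3:-→d4:-→d5:-→d6:-→d7:-→d8:-→d9:-→d10:-→d11:-→d12:-→d13:-→d14:-→d15:-→d16:-→d17:-→d18:-→d19:-→d20:-→d21:-→d22:-→d23:-→d24:-→d25:-→d26:-→d27:H5 -> H5
  + 74.69.119.178/32 (H1) depth=32
  lookup 248.129.129.105: bits 1111100010000001100000010110 walk d0:H1→d1:-→d2:-→d3:-→d4:-→d5:-→d6:-→d7:-→d8:-→d9:-→d10:-→d11:-→d12:-→d13:-→d14:-→d15:-→d16:-→d17:-→d18:-→d19:-→d20:H0→d21:-→d22:-→d23:-→d24:-→d25:-→d26:-→d27:-→d28:H1 -> H1
  lookup 74.69.119.178: bits 01001010010001010111011110110010 walk d0:H1→d1:-→d2:-→d3:-→d4:-→d5:-→d6:-→d7:-→d8:H5→d9:-→d10:-→d11:-→d12:-→d13:-→d14:-→d15:-→d16:-→d17:-→d18:-→d19:-→d20:-→d21:-→d22:-→d23:-→d24:-→d25:-→d26:-→d27:-→d28:-→d29:-→d30:-→d31:-→d32:H1 -> H1
  lookup 248.129.128.3: bits 11111000100000011000000 walk d0:H1→d1:-→d2:-→d3:-→d4:-→d5:-→d6:-→d7:-→d8:-→d9:-→d10:-→d11:-→d12:-→d13:-→d14:-→d15:-→d16:-→d17:-→d18:-→d19:-→d20:H0→d21:-→d22:-→d23:- -> H0
  + 248.129.0.0/16 (H0) depth=16
  lookup 248.129.0.0: bits 1111100010000001 walk d0:H1→d1:-→d2:-→d3:-→d4:-→d5:-→d6:-→d7:-→d8:-→d9:-→d10:-→d11:-→d12:-→d13:-→d14:-→d15:-→d16:H0 -> H0
  + 151.140.244.144/28 (H1) depth=28
  + 0.0.0.0/0 (H4) depth=0
  lookup 248.129.129.96: bits 1111100010000001100000010110 walk d0:H4→d1:-→d2:-→d3:-→d4:-→d5:-→d6:-→d7:-→d8:-→d9:-→d10:-→d11:-→d12:-→d13:-→d14:-→d15:-→d16:H0→d17:-→d18:-→d19:-→d20:H0→d21:-→d22:-→d23:-→d24:-→d25:-→d26:-→d27:-→d28:H1 -> H1
  + 0.0.0.0/0 (H5) depth=0
  lookup 248.129.129.98: bits 1111100010000001100000010110 walk d0:H5→d1:-→d2:-→d3:-→d4:-→d5:-→d6:-→d7:-→d8:-→d9:-→d10:-→d11:-→d12:-→d13:-→d14:-→d15:-→d16:H0→d17:-→d18:-→d19:-→d20:H0→d21:-→d22:-→d23:-→d24:-→d25:-→d26:-→d27:-→d28:H1 -> H1
  - 248.129.0.0/16 clear@16
  + 248.0.0.0/8 (H4) depth=8
  + 151.140.244.144/30 (H0) depth=30
  lookup 74.69.119.178: bits 01001010010001010111011110110010 walk d0:H5→d1:-→d2:-→d3:-→d4:-→d5:-→d6:-→d7:-→d8:H5→d9:-→d10:-→d11:-→d12:-→d13:-→d14:-→d15:-→d16:-→d17:-→d18:-→d19:-→d20:-→d21:-→d22:-→d23:-→d24:-→d25:-→d26:-→d27:-→d28:-→d29:-→d30:-→d31:-→d32:H1 -> H1
  + 248.129.129.96/27 (H1) depth=27
  + 74.69.96.0/19 (H0) depth=19

== LOOKUPS ==
["H5","H5","H5","H1","no-route","H5","H5","H1","H0","H5","H1","H1","H0","H0","H1","H1","H1"]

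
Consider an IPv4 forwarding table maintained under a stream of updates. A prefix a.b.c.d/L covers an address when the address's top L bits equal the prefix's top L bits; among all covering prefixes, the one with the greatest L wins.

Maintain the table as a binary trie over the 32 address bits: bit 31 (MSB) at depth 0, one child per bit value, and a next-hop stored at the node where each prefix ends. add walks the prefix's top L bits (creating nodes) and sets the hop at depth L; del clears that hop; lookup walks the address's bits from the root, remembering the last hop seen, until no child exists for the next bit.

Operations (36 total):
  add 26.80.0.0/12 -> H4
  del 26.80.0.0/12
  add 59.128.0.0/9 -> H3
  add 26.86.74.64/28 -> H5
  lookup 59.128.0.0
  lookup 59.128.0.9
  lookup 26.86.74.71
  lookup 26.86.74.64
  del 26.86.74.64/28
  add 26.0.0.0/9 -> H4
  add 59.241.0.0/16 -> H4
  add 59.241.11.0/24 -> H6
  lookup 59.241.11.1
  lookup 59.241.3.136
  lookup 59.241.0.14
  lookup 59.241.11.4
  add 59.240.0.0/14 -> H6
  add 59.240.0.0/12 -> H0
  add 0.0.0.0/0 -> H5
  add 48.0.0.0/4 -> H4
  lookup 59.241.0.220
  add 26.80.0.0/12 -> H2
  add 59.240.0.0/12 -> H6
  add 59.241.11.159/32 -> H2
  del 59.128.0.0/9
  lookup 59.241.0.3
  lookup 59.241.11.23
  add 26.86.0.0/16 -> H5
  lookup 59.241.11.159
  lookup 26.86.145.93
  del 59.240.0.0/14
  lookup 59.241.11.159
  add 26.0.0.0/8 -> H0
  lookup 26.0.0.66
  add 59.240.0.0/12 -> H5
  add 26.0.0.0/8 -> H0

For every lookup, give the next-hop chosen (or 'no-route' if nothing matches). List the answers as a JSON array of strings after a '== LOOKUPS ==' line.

Trace:
  add 26.80.0.0/12 -> H4 at depth 12
  del 26.80.0.0/12 (clear depth 12)
  add 59.128.0.0/9 -> H3 at depth 9
  add 26.86.74.64/28 -> H5 at depth 28
  ? 59.128.0.0  path d0:-→d1:-→d2:-→d3:-→d4:-→d5:-→d6:-→d7:-→d8:-→d9:H3  best=H3
  ? 59.128.0.9  path d0:-→d1:-→d2:-→d3:-→d4:-→d5:-→d6:-→d7:-→d8:-→d9:H3  best=H3
  ? 26.86.74.71  path d0:-→d1:-→d2:-→d3:-→d4:-→d5:-→d6:-→d7:-→d8:-→d9:-→d10:-→d11:-→d12:-→d13:-→d14:-→d15:-→d16:-→d17:-→d18:-→d19:-→d20:-→d21:-→d22:-→d23:-→d24:-→d25:-→d26:-→d27:-→d28:H5  best=H5
  ? 26.86.74.64  path d0:-→d1:-→d2:-→d3:-→d4:-→d5:-→d6:-→d7:-→d8:-→d9:-→d10:-→d11:-→d12:-→d13:-→d14:-→d15:-→d16:-→d17:-→d18:-→d19:-→d20:-→d21:-→d22:-→d23:-→d24:-→d25:-→d26:-→d27:-→d28:H5  best=H5
  del 26.86.74.64/28 (clear depth 28)
  add 26.0.0.0/9 -> H4 at depth 9
  add 59.241.0.0/16 -> H4 at depth 16
  add 59.241.11.0/24 -> H6 at depth 24
  ? 59.241.11.1  path d0:-→d1:-→d2:-→d3:-→d4:-→d5:-→d6:-→d7:-→d8:-→d9:H3→d10:-→d11:-→d12:-→d13:-→d14:-→d15:-→d16:H4→d17:-→d18:-→d19:-→d20:-→d21:-→d22:-→d23:-→d24:H6  best=H6
  ? 59.241.3.136  path d0:-→d1:-→d2:-→d3:-→d4:-→d5:-→d6:-→d7:-→d8:-→d9:H3→d10:-→d11:-→d12:-→d13:-→d14:-→d15:-→d16:H4→d17:-→d18:-→d19:-→d20:-  best=H4
  ? 59.241.0.14  path d0:-→d1:-→d2:-→d3:-→d4:-→d5:-→d6:-→d7:-→d8:-→d9:H3→d10:-→d11:-→d12:-→d13:-→d14:-→d15:-→d16:H4→d17:-→d18:-→d19:-→d20:-  best=H4
  ? 59.241.11.4  path d0:-→d1:-→d2:-→d3:-→d4:-→d5:-→d6:-→d7:-→d8:-→d9:H3→d10:-→d11:-→d12:-→d13:-→d14:-→d15:-→d16:H4→d17:-→d18:-→d19:-→d20:-→d21:-→d22:-→d23:-→d24:H6  best=H6
  add 59.240.0.0/14 -> H6 at depth 14
  add 59.240.0.0/12 -> H0 at depth 12
  add 0.0.0.0/0 -> H5 at depth 0
  add 48.0.0.0/4 -> H4 at depth 4
  ? 59.241.0.220  path d0:H5→d1:-→d2:-→d3:-→d4:H4→d5:-→d6:-→d7:-→d8:-→d9:H3→d10:-→d11:-→d12:H0→d13:-→d14:H6→d15:-→d16:H4→d17:-→d18:-→d19:-→d20:-  best=H4
  add 26.80.0.0/12 -> H2 at depth 12
  add 59.240.0.0/12 -> H6 at depth 12
  add 59.241.11.159/32 -> H2 at depth 32
  del 59.128.0.0/9 (clear depth 9)
  ? 59.241.0.3  path d0:H5→d1:-→d2:-→d3:-→d4:H4→d5:-→d6:-→d7:-→d8:-→d9:-→d10:-→d11:-→d12:H6→d13:-→d14:H6→d15:-→d16:H4→d17:-→d18:-→d19:-→d20:-  best=H4
  ? 59.241.11.23  path d0:H5→d1:-→d2:-→d3:-→d4:H4→d5:-→d6:-→d7:-→d8:-→d9:-→d10:-→d11:-→d12:H6→d13:-→d14:H6→d15:-→d16:H4→d17:-→d18:-→d19:-→d20:-→d21:-→d22:-→d23:-→d24:H6  best=H6
  add 26.86.0.0/16 -> H5 at depth 16
  ? 59.241.11.159  path d0:H5→d1:-→d2:-→d3:-→d4:H4→d5:-→d6:-→d7:-→d8:-→d9:-→d10:-→d11:-→d12:H6→d13:-→d14:H6→d15:-→d16:H4→d17:-→d18:-→d19:-→d20:-→d21:-→d22:-→d23:-→d24:H6→d25:-→d26:-→d27:-→d28:-→d29:-→d30:-→d31:-→d32:H2  best=H2
  ? 26.86.145.93  path d0:H5→d1:-→d2:-→d3:-→d4:-→d5:-→d6:-→d7:-→d8:-→d9:H4→d10:-→d11:-→d12:H2→d13:-→d14:-→d15:-→d16:H5  best=H5
  del 59.240.0.0/14 (clear depth 14)
  ? 59.241.11.159  path d0:H5→d1:-→d2:-→d3:-→d4:H4→d5:-→d6:-→d7:-→d8:-→d9:-→d10:-→d11:-→d12:H6→d13:-→d14:-→d15:-→d16:H4→d17:-→d18:-→d19:-→d20:-→d21:-→d22:-→d23:-→d24:H6→d25:-→d26:-→d27:-→d28:-→d29:-→d30:-→d31:-→d32:H2  best=H2
  add 26.0.0.0/8 -> H0 at depth 8
  ? 26.0.0.66  path d0:H5→d1:-→d2:-→d3:-→d4:-→d5:-→d6:-→d7:-→d8:H0→d9:H4  best=H4
  add 59.240.0.0/12 -> H5 at depth 12
  add 26.0.0.0/8 -> H0 at depth 8

== LOOKUPS ==
["H3","H3","H5","H5","H6","H4","H4","H6","H4","H4","H6","H2","H5","H2","H4"]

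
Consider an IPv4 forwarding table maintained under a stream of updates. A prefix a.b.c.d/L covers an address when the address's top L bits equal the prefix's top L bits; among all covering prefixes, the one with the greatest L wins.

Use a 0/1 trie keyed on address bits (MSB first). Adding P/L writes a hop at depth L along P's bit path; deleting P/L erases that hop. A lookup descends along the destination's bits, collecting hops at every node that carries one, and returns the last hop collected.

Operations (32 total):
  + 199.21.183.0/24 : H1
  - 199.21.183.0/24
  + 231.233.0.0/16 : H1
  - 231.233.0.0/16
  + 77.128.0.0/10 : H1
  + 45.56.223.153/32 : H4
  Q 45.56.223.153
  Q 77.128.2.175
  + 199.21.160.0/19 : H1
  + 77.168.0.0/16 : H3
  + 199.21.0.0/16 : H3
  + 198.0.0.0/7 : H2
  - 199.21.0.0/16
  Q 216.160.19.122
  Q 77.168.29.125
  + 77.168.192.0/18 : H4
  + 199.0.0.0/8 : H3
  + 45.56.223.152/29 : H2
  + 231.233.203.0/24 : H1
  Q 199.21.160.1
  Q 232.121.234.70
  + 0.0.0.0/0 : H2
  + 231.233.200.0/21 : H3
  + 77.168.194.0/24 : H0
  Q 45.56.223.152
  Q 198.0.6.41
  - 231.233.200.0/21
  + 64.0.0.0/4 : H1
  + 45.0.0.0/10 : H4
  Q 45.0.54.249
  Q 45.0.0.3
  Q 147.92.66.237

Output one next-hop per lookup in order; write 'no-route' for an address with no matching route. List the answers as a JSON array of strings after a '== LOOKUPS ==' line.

Trace:
  + 199.21.183.0/24 (H1) depth=24
  del 199.21.183.0/24 (clear depth 24)
  + 231.233.0.0/16 (H1) depth=16
  del 231.233.0.0/16 (clear depth 16)
  + 77.128.0.0/10 (H1) depth=10
  + 45.56.223.153/32 (H4) depth=32
  lookup 45.56.223.153: bits 00101101001110001101111110011001 walk d0:-→d1:-→d2:-→d3:-→d4:-→d5:-→d6:-→d7:-→d8:-→d9:-→d10:-→d11:-→d12:-→d13:-→d14:-→d15:-→d16:-→d17:-→d18:-→d19:-→d20:-→d21:-→d22:-→d23:-→d24:-→d25:-→d26:-→d27:-→d28:-→d29:-→d30:-→d31:-→d32:H4 -> H4
  lookup 77.128.2.175: bits 0100110110 walk d0:-→d1:-→d2:-→d3:-→d4:-→d5:-→d6:-→d7:-→d8:-→d9:-→d10:H1 -> H1
  + 199.21.160.0/19 (H1) depth=19
  + 77.168.0.0/16 (H3) depth=16
  + 199.21.0.0/16 (H3) depth=16
  + 198.0.0.0/7 (H2) depth=7
  del 199.21.0.0/16 (clear depth 16)
  lookup 216.160.19.122: bits 110 walk d0:-→d1:-→d2:-→d3:- -> no-route
  lookup 77.168.29.125: bits 0100110110101000 walk d0:-→d1:-→d2:-→d3:-→d4:-→d5:-→d6:-→d7:-→d8:-→d9:-→d10:H1→d11:-→d12:-→d13:-→d14:-→d15:-→d16:H3 -> H3
  + 77.168.192.0/18 (H4) depth=18
  + 199.0.0.0/8 (H3) depth=8
  + 45.56.223.152/29 (H2) depth=29
  + 231.233.203.0/24 (H1) depth=24
  lookup 199.21.160.1: bits 1100011100010101101 walk d0:-→d1:-→d2:-→d3:-→d4:-→d5:-→d6:-→d7:H2→d8:H3→d9:-→d10:-→d11:-→d12:-→d13:-→d14:-→d15:-→d16:-→d17:-→d18:-→d19:H1 -> H1
  lookup 232.121.234.70: bits 1110 walk d0:-→d1:-→d2:-→d3:-→d4:- -> no-route
  + 0.0.0.0/0 (H2) depth=0
  + 231.233.200.0/21 (H3) depth=21
  + 77.168.194.0/24 (H0) depth=24
  lookup 45.56.223.152: bits 0010110100111000110111111001100 walk d0:H2→d1:-→d2:-→d3:-→d4:-→d5:-→d6:-→d7:-→d8:-→d9:-→d10:-→d11:-→d12:-→d13:-→d14:-→d15:-→d16:-→d17:-→d18:-→d19:-→d20:-→d21:-→d22:-→d23:-→d24:-→d25:-→d26:-→d27:-→d28:-→d29:H2→d30:-→d31:- -> H2
  lookup 198.0.6.41: bits 1100011 walk d0:H2→d1:-→d2:-→d3:-→d4:-→d5:-→d6:-→d7:H2 -> H2
  del 231.233.200.0/21 (clear depth 21)
  + 64.0.0.0/4 (H1) depth=4
  + 45.0.0.0/10 (H4) depth=10
  lookup 45.0.54.249: bits 0010110100 walk d0:H2→d1:-→d2:-→d3:-→d4:-→d5:-→d6:-→d7:-→d8:-→d9:-→d10:H4 -> H4
  lookup 45.0.0.3: bits 0010110100 walk d0:H2→d1:-→d2:-→d3:-→d4:-→d5:-→d6:-→d7:-→d8:-→d9:-→d10:H4 -> H4
  lookup 147.92.66.237: bits 1 walk d0:H2→d1:- -> H2

== LOOKUPS ==
["H4","H1","no-route","H3","H1","no-route","H2","H2","H4","H4","H2"]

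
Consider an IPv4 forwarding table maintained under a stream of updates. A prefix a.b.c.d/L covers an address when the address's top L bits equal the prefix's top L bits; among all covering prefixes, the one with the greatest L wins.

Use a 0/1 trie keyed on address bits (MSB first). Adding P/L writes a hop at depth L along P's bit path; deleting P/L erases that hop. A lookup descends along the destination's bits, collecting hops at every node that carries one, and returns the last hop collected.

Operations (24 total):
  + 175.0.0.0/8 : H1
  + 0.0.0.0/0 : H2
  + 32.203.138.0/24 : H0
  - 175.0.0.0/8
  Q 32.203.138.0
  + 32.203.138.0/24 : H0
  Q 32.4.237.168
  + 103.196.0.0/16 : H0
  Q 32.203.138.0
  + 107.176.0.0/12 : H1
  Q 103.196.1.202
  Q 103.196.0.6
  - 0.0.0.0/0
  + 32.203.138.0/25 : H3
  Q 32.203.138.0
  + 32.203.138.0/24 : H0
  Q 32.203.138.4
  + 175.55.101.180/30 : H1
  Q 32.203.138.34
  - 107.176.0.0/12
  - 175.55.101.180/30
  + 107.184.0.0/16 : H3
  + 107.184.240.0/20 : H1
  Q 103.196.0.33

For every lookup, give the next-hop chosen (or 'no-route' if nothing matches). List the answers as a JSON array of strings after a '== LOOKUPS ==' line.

Apply in order:
  + 175.0.0.0/8 (H1) depth=8
  + 0.0.0.0/0 (H2) depth=0
  + 32.203.138.0/24 (H0) depth=24
  del 175.0.0.0/8 (clear depth 8)
  ? 32.203.138.0  path d0:H2→d1:-→d2:-→d3:-→d4:-→d5:-→d6:-→d7:-→d8:-→d9:-→d10:-→d11:-→d12:-→d13:-→d14:-→d15:-→d16:-→d17:-→d18:-→d19:-→d20:-→d21:-→d22:-→d23:-→d24:H0  best=H0
  + 32.203.138.0/24 (H0) depth=24
  ? 32.4.237.168  path d0:H2→d1:-→d2:-→d3:-→d4:-→d5:-→d6:-→d7:-→d8:-  best=H2
  + 103.196.0.0/16 (H0) depth=16
  ? 32.203.138.0  path d0:H2→d1:-→d2:-→d3:-→d4:-→d5:-→d6:-→d7:-→d8:-→d9:-→d10:-→d11:-→d12:-→d13:-→d14:-→d15:-→d16:-→d17:-→d18:-→d19:-→d20:-→d21:-→d22:-→d23:-→d24:H0  best=H0
  + 107.176.0.0/12 (H1) depth=12
  ? 103.196.1.202  path d0:H2→d1:-→d2:-→d3:-→d4:-→d5:-→d6:-→d7:-→d8:-→d9:-→d10:-→d11:-→d12:-→d13:-→d14:-→d15:-→d16:H0  best=H0
  ? 103.196.0.6  path d0:H2→d1:-→d2:-→d3:-→d4:-→d5:-→d6:-→d7:-→d8:-→d9:-→d10:-→d11:-→d12:-→d13:-→d14:-→d15:-→d16:H0  best=H0
  del 0.0.0.0/0 (clear depth 0)
  + 32.203.138.0/25 (H3) depth=25
  ? 32.203.138.0  path d0:-→d1:-→d2:-→d3:-→d4:-→d5:-→d6:-→d7:-→d8:-→d9:-→d10:-→d11:-→d12:-→d13:-→d14:-→d15:-→d16:-→d17:-→d18:-→d19:-→d20:-→d21:-→d22:-→d23:-→d24:H0→d25:H3  best=H3
  + 32.203.138.0/24 (H0) depth=24
  ? 32.203.138.4  path d0:-→d1:-→d2:-→d3:-→d4:-→d5:-→d6:-→d7:-→d8:-→d9:-→d10:-→d11:-→d12:-→d13:-→d14:-→d15:-→d16:-→d17:-→d18:-→d19:-→d20:-→d21:-→d22:-→d23:-→d24:H0→d25:H3  best=H3
  + 175.55.101.180/30 (H1) depth=30
  ? 32.203.138.34  path d0:-→d1:-→d2:-→d3:-→d4:-→d5:-→d6:-→d7:-→d8:-→d9:-→d10:-→d11:-→d12:-→d13:-→d14:-→d15:-→d16:-→d17:-→d18:-→d19:-→d20:-→d21:-→d22:-→d23:-→d24:H0→d25:H3  best=H3
  del 107.176.0.0/12 (clear depth 12)
  del 175.55.101.180/30 (clear depth 30)
  + 107.184.0.0/16 (H3) depth=16
  + 107.184.240.0/20 (H1) depth=20
  ? 103.196.0.33  path d0:-→d1:-→d2:-→d3:-→d4:-→d5:-→d6:-→d7:-→d8:-→d9:-→d10:-→d11:-→d12:-→d13:-→d14:-→d15:-→d16:H0  best=H0

== LOOKUPS ==
["H0","H2","H0","H0","H0","H3","H3","H3","H0"]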